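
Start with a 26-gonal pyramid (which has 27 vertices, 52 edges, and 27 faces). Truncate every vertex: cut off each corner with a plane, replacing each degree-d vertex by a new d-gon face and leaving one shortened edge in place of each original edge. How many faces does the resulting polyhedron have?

Truncation replaces each original edge-end by a new vertex, so V′ = 2E = 104.
Each original edge survives, and each old vertex of degree d contributes d new edges; summing degrees gives Σd = 2E, so E′ = E + 2E = 3E = 156.
Each original face survives and each original vertex becomes one new face: F′ = F + V = 54.

54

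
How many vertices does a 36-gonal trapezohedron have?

The n-trapezohedron (dual of the n-antiprism) has V = 2·36 + 2 = 74, E = 4·36 = 144, F = 2·36 = 72.
Check: V − E + F = 74 − 144 + 72 = 2.

74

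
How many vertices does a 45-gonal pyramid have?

A pyramid on an n-gon base has one n-gon and n triangles: V = 45 + 1 = 46, E = 2·45 = 90, F = 45 + 1 = 46.

46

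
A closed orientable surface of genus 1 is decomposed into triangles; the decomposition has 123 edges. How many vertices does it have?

41

χ = 2 − 2·1 = 0, and every face is a triangle so 3F = 2E.
F = 2E/3 = 82. Then V = 0 + E − F = 0 + 123 − 82 = 41.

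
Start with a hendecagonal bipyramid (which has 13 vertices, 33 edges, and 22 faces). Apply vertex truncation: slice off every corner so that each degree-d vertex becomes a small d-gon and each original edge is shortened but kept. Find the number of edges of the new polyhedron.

99

Truncation replaces each original edge-end by a new vertex, so V′ = 2E = 66.
Each original edge survives, and each old vertex of degree d contributes d new edges; summing degrees gives Σd = 2E, so E′ = E + 2E = 3E = 99.
Each original face survives and each original vertex becomes one new face: F′ = F + V = 35.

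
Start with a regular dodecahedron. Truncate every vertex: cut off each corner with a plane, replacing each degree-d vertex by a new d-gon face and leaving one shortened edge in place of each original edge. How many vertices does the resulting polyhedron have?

60

The base solid has V = 20, E = 30, F = 12.
Truncation replaces each original edge-end by a new vertex, so V′ = 2E = 60.
Each original edge survives, and each old vertex of degree d contributes d new edges; summing degrees gives Σd = 2E, so E′ = E + 2E = 3E = 90.
Each original face survives and each original vertex becomes one new face: F′ = F + V = 32.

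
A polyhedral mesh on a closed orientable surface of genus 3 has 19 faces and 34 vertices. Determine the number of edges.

57

For a closed orientable surface of genus 3, χ = 2 − 2·3 = -4.
E = V + F − (-4) = 34 + 19 − (-4) = 57.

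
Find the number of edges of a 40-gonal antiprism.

An antiprism on an n-gon has two n-gon caps and 2n triangles: V = 2·40 = 80, E = 4·40 = 160, F = 2·40 + 2 = 82.

160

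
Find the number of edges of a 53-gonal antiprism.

212

An antiprism on an n-gon has two n-gon caps and 2n triangles: V = 2·53 = 106, E = 4·53 = 212, F = 2·53 + 2 = 108.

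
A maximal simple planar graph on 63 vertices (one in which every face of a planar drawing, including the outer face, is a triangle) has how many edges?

In a plane triangulation 3F = 2E and V − E + F = 2, so E = 3V − 6 = 3·63 − 6 = 183.

183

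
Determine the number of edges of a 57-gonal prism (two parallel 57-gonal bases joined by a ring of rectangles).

171

A prism on an n-gon has two n-gon bases and n rectangular sides: V = 2·57 = 114, E = 3·57 = 171, F = 57 + 2 = 59.
Check: V − E + F = 114 − 171 + 59 = 2.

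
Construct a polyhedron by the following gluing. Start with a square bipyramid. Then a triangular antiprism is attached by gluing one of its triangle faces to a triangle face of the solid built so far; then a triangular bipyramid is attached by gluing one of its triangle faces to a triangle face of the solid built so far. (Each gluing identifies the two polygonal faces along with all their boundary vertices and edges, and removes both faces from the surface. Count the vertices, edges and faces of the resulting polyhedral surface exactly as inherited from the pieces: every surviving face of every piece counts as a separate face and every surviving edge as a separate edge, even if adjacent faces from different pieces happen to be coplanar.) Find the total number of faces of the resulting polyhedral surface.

18

A square bipyramid: V=6, E=12, F=8.
Attach a triangular antiprism (V=6, E=12, F=8) along a 3-gon: merge 3 vertices and 3 edges, delete both glued faces → V=9, E=21, F=14.
Attach a triangular bipyramid (V=5, E=9, F=6) along a 3-gon: merge 3 vertices and 3 edges, delete both glued faces → V=11, E=27, F=18.
Check: V − E + F = 11 − 27 + 18 = 2.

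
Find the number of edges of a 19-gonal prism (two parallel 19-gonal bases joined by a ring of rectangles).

A prism on an n-gon has two n-gon bases and n rectangular sides: V = 2·19 = 38, E = 3·19 = 57, F = 19 + 2 = 21.
Check: V − E + F = 38 − 57 + 21 = 2.

57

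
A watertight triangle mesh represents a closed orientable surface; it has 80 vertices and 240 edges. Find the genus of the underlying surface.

Every face is a triangle and each edge borders two faces, so 3F = 2·240, giving F = 160.
χ = V − E + F = 80 − 240 + 160 = 0.
For a closed orientable surface χ = 2 − 2g, so g = (2 − (0))/2 = 1.

1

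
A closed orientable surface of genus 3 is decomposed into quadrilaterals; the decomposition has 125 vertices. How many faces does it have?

χ = 2 − 2·3 = -4, and every face is a square so 4F = 2E.
V − E + F = -4 with E = 4F/2 gives 125 − (4/2 − 1)·F = -4, so F = 129 and E = 258.

129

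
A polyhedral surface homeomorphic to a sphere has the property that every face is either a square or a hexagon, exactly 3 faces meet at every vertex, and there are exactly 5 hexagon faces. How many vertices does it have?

Let x be the number of squares; then F = 5 + x.
Edge–face incidences: 2E = 6·5 + 4·x = 30 + 4x.
Every vertex has degree 3, so 3V = 2E.
Euler: V − E + F = 2 ⇒ (2E)/3 − E + (5 + x) = 2.
Multiply by 6: 2·(2E) − 3·(2E) + 6·(5 + x) = 12, i.e. 30 + 6x − (30 + 4x) = 12.
Collecting terms: 2x = 12, so x = 6.
Then 2E = 30 + 4·6 = 54, so E = 27, V = 2E/3 = 18, F = 5 + 6 = 11.

18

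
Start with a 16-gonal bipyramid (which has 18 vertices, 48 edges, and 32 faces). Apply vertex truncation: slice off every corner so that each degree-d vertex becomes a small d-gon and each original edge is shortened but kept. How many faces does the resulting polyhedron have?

Truncation replaces each original edge-end by a new vertex, so V′ = 2E = 96.
Each original edge survives, and each old vertex of degree d contributes d new edges; summing degrees gives Σd = 2E, so E′ = E + 2E = 3E = 144.
Each original face survives and each original vertex becomes one new face: F′ = F + V = 50.

50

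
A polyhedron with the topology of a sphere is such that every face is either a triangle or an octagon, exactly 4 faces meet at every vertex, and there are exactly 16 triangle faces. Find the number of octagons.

Let x be the number of octagons; then F = 16 + x.
Edge–face incidences: 2E = 3·16 + 8·x = 48 + 8x.
Every vertex has degree 4, so 4V = 2E.
Euler: V − E + F = 2 ⇒ (2E)/4 − E + (16 + x) = 2.
Multiply by 8: 2·(2E) − 4·(2E) + 8·(16 + x) = 16, i.e. 128 + 8x − 2·(48 + 8x) = 16.
Collecting terms: −8x + 32 = 16, so −8x = −16, so x = 2.
Then 2E = 48 + 8·2 = 64, so E = 32, V = 2E/4 = 16, F = 16 + 2 = 18.

2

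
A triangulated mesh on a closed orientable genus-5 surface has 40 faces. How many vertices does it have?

12

χ = 2 − 2·5 = -8, and every face is a triangle so 3F = 2E.
E = 3·40/2 = 60. Then V = -8 + E − F = -8 + 60 − 40 = 12.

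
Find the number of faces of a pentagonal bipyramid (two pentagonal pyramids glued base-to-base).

A bipyramid over an n-gon has 2n triangular faces and n + 2 vertices: V = 5 + 2 = 7, E = 3·5 = 15, F = 2·5 = 10.

10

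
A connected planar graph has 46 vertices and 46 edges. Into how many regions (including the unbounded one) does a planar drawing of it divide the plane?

2

Euler's formula for a connected plane graph: V − E + F = 2, so F = 2 − 46 + 46 = 2.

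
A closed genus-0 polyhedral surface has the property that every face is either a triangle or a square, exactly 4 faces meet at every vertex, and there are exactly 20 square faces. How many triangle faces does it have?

8

Let x be the number of triangles; then F = 20 + x.
Edge–face incidences: 2E = 4·20 + 3·x = 80 + 3x.
Every vertex has degree 4, so 4V = 2E.
Euler: V − E + F = 2 ⇒ (2E)/4 − E + (20 + x) = 2.
Multiply by 8: 2·(2E) − 4·(2E) + 8·(20 + x) = 16, i.e. 160 + 8x − 2·(80 + 3x) = 16.
Collecting terms: 2x = 16, so x = 8.
Then 2E = 80 + 3·8 = 104, so E = 52, V = 2E/4 = 26, F = 20 + 8 = 28.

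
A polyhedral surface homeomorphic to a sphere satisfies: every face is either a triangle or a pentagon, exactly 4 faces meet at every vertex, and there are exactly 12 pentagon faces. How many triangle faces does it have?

Let x be the number of triangles; then F = 12 + x.
Edge–face incidences: 2E = 5·12 + 3·x = 60 + 3x.
Every vertex has degree 4, so 4V = 2E.
Euler: V − E + F = 2 ⇒ (2E)/4 − E + (12 + x) = 2.
Multiply by 8: 2·(2E) − 4·(2E) + 8·(12 + x) = 16, i.e. 96 + 8x − 2·(60 + 3x) = 16.
Collecting terms: 2x − 24 = 16, so 2x = 40, so x = 20.
Then 2E = 60 + 3·20 = 120, so E = 60, V = 2E/4 = 30, F = 12 + 20 = 32.

20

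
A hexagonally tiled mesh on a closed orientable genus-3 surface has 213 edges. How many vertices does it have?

χ = 2 − 2·3 = -4, and every face is a hexagon so 6F = 2E.
F = 2E/6 = 71. Then V = -4 + E − F = -4 + 213 − 71 = 138.

138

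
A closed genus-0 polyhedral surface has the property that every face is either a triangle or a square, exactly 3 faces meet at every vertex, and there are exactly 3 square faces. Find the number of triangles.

2

Let x be the number of triangles; then F = 3 + x.
Edge–face incidences: 2E = 4·3 + 3·x = 12 + 3x.
Every vertex has degree 3, so 3V = 2E.
Euler: V − E + F = 2 ⇒ (2E)/3 − E + (3 + x) = 2.
Multiply by 6: 2·(2E) − 3·(2E) + 6·(3 + x) = 12, i.e. 18 + 6x − (12 + 3x) = 12.
Collecting terms: 3x + 6 = 12, so 3x = 6, so x = 2.
Then 2E = 12 + 3·2 = 18, so E = 9, V = 2E/3 = 6, F = 3 + 2 = 5.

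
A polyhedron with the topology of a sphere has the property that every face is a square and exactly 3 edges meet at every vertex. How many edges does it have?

12

Each face has 4 edges and each edge borders two faces, so 2E = 4F.
Each vertex has degree 3, so 3V = 2E and hence V = 4F/3.
Euler: V − E + F = 2 ⇒ (4F/3) − (4F/2) + F = 2.
Multiply by 6: (8 − 12 + 6)F = 12, i.e. 2F = 12.
So F = 6, E = 4·6/2 = 12, V = 4·6/3 = 8.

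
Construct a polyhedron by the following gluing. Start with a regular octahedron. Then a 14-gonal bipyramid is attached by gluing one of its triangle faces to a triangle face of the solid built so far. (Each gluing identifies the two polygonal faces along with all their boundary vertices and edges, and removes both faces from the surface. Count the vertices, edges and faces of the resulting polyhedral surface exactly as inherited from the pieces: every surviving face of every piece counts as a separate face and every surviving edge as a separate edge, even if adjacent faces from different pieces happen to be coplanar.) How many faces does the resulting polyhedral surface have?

A regular octahedron: V=6, E=12, F=8.
Attach a 14-gonal bipyramid (V=16, E=42, F=28) along a 3-gon: merge 3 vertices and 3 edges, delete both glued faces → V=19, E=51, F=34.
Check: V − E + F = 19 − 51 + 34 = 2.

34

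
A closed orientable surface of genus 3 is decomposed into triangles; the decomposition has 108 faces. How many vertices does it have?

χ = 2 − 2·3 = -4, and every face is a triangle so 3F = 2E.
E = 3·108/2 = 162. Then V = -4 + E − F = -4 + 162 − 108 = 50.

50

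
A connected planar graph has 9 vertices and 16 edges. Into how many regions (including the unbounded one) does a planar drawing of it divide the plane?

9

Euler's formula for a connected plane graph: V − E + F = 2, so F = 2 − 9 + 16 = 9.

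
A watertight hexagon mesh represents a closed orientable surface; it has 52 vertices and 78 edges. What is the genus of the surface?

Every face is a hexagon and each edge borders two faces, so 6F = 2·78, giving F = 26.
χ = V − E + F = 52 − 78 + 26 = 0.
For a closed orientable surface χ = 2 − 2g, so g = (2 − (0))/2 = 1.

1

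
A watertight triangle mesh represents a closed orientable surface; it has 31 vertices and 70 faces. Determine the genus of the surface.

Every face is a triangle, so 2E = 3·70 = 210, giving E = 105.
χ = V − E + F = 31 − 105 + 70 = -4.
For a closed orientable surface χ = 2 − 2g, so g = (2 − (-4))/2 = 3.

3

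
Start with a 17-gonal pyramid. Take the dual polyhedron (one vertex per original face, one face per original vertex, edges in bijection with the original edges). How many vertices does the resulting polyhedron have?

The base solid has V = 18, E = 34, F = 18.
The dual swaps V and F and preserves E: V′ = F = 18, E′ = E = 34, F′ = V = 18.

18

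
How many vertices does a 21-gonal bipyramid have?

A bipyramid over an n-gon has 2n triangular faces and n + 2 vertices: V = 21 + 2 = 23, E = 3·21 = 63, F = 2·21 = 42.
Check: V − E + F = 23 − 63 + 42 = 2.

23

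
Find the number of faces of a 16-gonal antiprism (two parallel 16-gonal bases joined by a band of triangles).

34

An antiprism on an n-gon has two n-gon caps and 2n triangles: V = 2·16 = 32, E = 4·16 = 64, F = 2·16 + 2 = 34.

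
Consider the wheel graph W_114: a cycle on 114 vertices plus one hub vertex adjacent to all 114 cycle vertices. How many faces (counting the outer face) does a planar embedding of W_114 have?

W_114 has V = 114 + 1 = 115 vertices and E = 2·114 = 228 edges.
By Euler's formula F = 2 − V + E = 2 − 115 + 228 = 115.

115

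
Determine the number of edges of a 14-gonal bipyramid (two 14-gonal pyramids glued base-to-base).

42

A bipyramid over an n-gon has 2n triangular faces and n + 2 vertices: V = 14 + 2 = 16, E = 3·14 = 42, F = 2·14 = 28.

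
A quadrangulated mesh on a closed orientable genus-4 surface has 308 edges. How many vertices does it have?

148

χ = 2 − 2·4 = -6, and every face is a square so 4F = 2E.
F = 2E/4 = 154. Then V = -6 + E − F = -6 + 308 − 154 = 148.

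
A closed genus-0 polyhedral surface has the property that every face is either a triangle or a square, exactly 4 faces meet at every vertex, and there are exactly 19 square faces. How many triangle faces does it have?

Let x be the number of triangles; then F = 19 + x.
Edge–face incidences: 2E = 4·19 + 3·x = 76 + 3x.
Every vertex has degree 4, so 4V = 2E.
Euler: V − E + F = 2 ⇒ (2E)/4 − E + (19 + x) = 2.
Multiply by 8: 2·(2E) − 4·(2E) + 8·(19 + x) = 16, i.e. 152 + 8x − 2·(76 + 3x) = 16.
Collecting terms: 2x = 16, so x = 8.
Then 2E = 76 + 3·8 = 100, so E = 50, V = 2E/4 = 25, F = 19 + 8 = 27.

8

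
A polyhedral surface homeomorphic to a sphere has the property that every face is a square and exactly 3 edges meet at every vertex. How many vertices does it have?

8

Each face has 4 edges and each edge borders two faces, so 2E = 4F.
Each vertex has degree 3, so 3V = 2E and hence V = 4F/3.
Euler: V − E + F = 2 ⇒ (4F/3) − (4F/2) + F = 2.
Multiply by 6: (8 − 12 + 6)F = 12, i.e. 2F = 12.
So F = 6, E = 4·6/2 = 12, V = 4·6/3 = 8.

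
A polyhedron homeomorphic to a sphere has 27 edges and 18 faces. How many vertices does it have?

11

Here V − E + F = 2.
V = 2 + E − F = 2 + 27 − 18 = 11.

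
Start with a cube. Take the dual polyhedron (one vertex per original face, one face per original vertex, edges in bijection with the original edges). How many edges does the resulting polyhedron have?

The base solid has V = 8, E = 12, F = 6.
The dual swaps V and F and preserves E: V′ = F = 6, E′ = E = 12, F′ = V = 8.

12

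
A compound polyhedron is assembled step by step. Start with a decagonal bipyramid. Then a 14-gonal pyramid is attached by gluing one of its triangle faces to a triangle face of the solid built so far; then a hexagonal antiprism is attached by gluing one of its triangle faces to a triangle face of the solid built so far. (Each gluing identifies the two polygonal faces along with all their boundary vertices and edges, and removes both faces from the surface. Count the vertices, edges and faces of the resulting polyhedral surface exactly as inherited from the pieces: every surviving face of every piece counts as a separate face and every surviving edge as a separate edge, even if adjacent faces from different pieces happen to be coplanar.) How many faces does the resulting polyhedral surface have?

45

A decagonal bipyramid: V=12, E=30, F=20.
Attach a 14-gonal pyramid (V=15, E=28, F=15) along a 3-gon: merge 3 vertices and 3 edges, delete both glued faces → V=24, E=55, F=33.
Attach a hexagonal antiprism (V=12, E=24, F=14) along a 3-gon: merge 3 vertices and 3 edges, delete both glued faces → V=33, E=76, F=45.
Check: V − E + F = 33 − 76 + 45 = 2.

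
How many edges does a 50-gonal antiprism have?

200

An antiprism on an n-gon has two n-gon caps and 2n triangles: V = 2·50 = 100, E = 4·50 = 200, F = 2·50 + 2 = 102.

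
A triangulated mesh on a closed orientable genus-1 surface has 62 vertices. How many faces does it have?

χ = 2 − 2·1 = 0, and every face is a triangle so 3F = 2E.
V − E + F = 0 with E = 3F/2 gives 62 − (3/2 − 1)·F = 0, so F = 124 and E = 186.

124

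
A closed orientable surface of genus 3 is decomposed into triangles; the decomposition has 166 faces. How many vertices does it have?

χ = 2 − 2·3 = -4, and every face is a triangle so 3F = 2E.
E = 3·166/2 = 249. Then V = -4 + E − F = -4 + 249 − 166 = 79.

79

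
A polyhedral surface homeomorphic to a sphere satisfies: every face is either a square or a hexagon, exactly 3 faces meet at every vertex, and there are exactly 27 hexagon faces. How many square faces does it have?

6

Let x be the number of squares; then F = 27 + x.
Edge–face incidences: 2E = 6·27 + 4·x = 162 + 4x.
Every vertex has degree 3, so 3V = 2E.
Euler: V − E + F = 2 ⇒ (2E)/3 − E + (27 + x) = 2.
Multiply by 6: 2·(2E) − 3·(2E) + 6·(27 + x) = 12, i.e. 162 + 6x − (162 + 4x) = 12.
Collecting terms: 2x = 12, so x = 6.
Then 2E = 162 + 4·6 = 186, so E = 93, V = 2E/3 = 62, F = 27 + 6 = 33.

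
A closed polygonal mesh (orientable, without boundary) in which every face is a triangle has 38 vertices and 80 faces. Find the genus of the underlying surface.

Every face is a triangle, so 2E = 3·80 = 240, giving E = 120.
χ = V − E + F = 38 − 120 + 80 = -2.
For a closed orientable surface χ = 2 − 2g, so g = (2 − (-2))/2 = 2.

2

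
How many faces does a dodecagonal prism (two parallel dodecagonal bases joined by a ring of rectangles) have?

14

A prism on an n-gon has two n-gon bases and n rectangular sides: V = 2·12 = 24, E = 3·12 = 36, F = 12 + 2 = 14.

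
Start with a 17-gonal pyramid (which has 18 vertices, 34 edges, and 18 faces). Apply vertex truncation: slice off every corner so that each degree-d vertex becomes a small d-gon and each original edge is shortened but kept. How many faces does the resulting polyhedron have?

Truncation replaces each original edge-end by a new vertex, so V′ = 2E = 68.
Each original edge survives, and each old vertex of degree d contributes d new edges; summing degrees gives Σd = 2E, so E′ = E + 2E = 3E = 102.
Each original face survives and each original vertex becomes one new face: F′ = F + V = 36.

36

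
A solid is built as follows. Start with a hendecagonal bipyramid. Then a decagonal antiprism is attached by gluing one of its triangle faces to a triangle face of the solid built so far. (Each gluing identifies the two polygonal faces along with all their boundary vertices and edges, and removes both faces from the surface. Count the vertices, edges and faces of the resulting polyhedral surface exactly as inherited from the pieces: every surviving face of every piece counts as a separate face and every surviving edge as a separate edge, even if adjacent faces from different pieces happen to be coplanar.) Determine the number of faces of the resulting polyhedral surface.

A hendecagonal bipyramid: V=13, E=33, F=22.
Attach a decagonal antiprism (V=20, E=40, F=22) along a 3-gon: merge 3 vertices and 3 edges, delete both glued faces → V=30, E=70, F=42.
Check: V − E + F = 30 − 70 + 42 = 2.

42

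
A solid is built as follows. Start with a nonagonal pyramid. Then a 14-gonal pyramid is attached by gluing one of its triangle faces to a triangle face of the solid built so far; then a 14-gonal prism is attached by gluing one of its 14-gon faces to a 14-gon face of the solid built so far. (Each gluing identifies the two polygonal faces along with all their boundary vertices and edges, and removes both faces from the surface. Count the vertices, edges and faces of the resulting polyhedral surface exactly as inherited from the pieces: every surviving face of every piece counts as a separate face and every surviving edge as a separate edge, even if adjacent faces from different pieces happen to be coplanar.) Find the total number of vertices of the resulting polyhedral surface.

36

A nonagonal pyramid: V=10, E=18, F=10.
Attach a 14-gonal pyramid (V=15, E=28, F=15) along a 3-gon: merge 3 vertices and 3 edges, delete both glued faces → V=22, E=43, F=23.
Attach a 14-gonal prism (V=28, E=42, F=16) along a 14-gon: merge 14 vertices and 14 edges, delete both glued faces → V=36, E=71, F=37.
Check: V − E + F = 36 − 71 + 37 = 2.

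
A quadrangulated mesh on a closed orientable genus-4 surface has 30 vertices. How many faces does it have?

χ = 2 − 2·4 = -6, and every face is a square so 4F = 2E.
V − E + F = -6 with E = 4F/2 gives 30 − (4/2 − 1)·F = -6, so F = 36 and E = 72.

36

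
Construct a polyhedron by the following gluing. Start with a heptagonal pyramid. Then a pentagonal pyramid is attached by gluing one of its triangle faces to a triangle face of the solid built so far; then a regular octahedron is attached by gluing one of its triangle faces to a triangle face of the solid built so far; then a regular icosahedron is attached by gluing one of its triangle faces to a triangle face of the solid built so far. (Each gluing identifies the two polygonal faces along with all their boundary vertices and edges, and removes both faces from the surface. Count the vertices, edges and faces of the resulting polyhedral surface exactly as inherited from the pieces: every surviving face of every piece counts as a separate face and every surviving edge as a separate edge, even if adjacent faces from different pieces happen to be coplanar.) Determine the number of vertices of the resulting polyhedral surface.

A heptagonal pyramid: V=8, E=14, F=8.
Attach a pentagonal pyramid (V=6, E=10, F=6) along a 3-gon: merge 3 vertices and 3 edges, delete both glued faces → V=11, E=21, F=12.
Attach a regular octahedron (V=6, E=12, F=8) along a 3-gon: merge 3 vertices and 3 edges, delete both glued faces → V=14, E=30, F=18.
Attach a regular icosahedron (V=12, E=30, F=20) along a 3-gon: merge 3 vertices and 3 edges, delete both glued faces → V=23, E=57, F=36.
Check: V − E + F = 23 − 57 + 36 = 2.

23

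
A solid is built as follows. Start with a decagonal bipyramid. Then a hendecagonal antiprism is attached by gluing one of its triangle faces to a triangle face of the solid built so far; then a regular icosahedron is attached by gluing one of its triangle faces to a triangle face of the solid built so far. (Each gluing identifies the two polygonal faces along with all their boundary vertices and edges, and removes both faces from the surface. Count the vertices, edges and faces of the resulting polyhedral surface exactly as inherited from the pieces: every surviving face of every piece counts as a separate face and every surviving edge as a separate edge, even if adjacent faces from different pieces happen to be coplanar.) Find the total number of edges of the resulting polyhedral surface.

98

A decagonal bipyramid: V=12, E=30, F=20.
Attach a hendecagonal antiprism (V=22, E=44, F=24) along a 3-gon: merge 3 vertices and 3 edges, delete both glued faces → V=31, E=71, F=42.
Attach a regular icosahedron (V=12, E=30, F=20) along a 3-gon: merge 3 vertices and 3 edges, delete both glued faces → V=40, E=98, F=60.
Check: V − E + F = 40 − 98 + 60 = 2.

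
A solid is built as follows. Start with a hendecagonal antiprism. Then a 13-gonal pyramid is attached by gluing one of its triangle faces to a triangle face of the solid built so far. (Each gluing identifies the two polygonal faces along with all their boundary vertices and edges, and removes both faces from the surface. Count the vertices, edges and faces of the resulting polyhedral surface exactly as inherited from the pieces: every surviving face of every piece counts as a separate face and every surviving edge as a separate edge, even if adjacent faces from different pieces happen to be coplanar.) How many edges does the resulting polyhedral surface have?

A hendecagonal antiprism: V=22, E=44, F=24.
Attach a 13-gonal pyramid (V=14, E=26, F=14) along a 3-gon: merge 3 vertices and 3 edges, delete both glued faces → V=33, E=67, F=36.
Check: V − E + F = 33 − 67 + 36 = 2.

67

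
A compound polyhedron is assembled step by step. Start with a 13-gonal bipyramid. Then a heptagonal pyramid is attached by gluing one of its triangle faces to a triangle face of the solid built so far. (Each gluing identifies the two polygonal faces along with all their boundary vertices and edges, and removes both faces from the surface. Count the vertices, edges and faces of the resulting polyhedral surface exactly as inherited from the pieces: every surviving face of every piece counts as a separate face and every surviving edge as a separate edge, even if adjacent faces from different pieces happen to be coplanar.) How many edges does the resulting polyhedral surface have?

50

A 13-gonal bipyramid: V=15, E=39, F=26.
Attach a heptagonal pyramid (V=8, E=14, F=8) along a 3-gon: merge 3 vertices and 3 edges, delete both glued faces → V=20, E=50, F=32.
Check: V − E + F = 20 − 50 + 32 = 2.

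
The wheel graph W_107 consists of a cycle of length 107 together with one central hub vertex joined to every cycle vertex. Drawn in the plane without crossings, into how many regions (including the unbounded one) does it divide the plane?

W_107 has V = 107 + 1 = 108 vertices and E = 2·107 = 214 edges.
By Euler's formula F = 2 − V + E = 2 − 108 + 214 = 108.

108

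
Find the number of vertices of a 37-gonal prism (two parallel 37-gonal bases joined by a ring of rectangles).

74

A prism on an n-gon has two n-gon bases and n rectangular sides: V = 2·37 = 74, E = 3·37 = 111, F = 37 + 2 = 39.
Check: V − E + F = 74 − 111 + 39 = 2.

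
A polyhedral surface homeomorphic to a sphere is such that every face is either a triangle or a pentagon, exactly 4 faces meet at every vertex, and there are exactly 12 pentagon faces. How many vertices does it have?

Let x be the number of triangles; then F = 12 + x.
Edge–face incidences: 2E = 5·12 + 3·x = 60 + 3x.
Every vertex has degree 4, so 4V = 2E.
Euler: V − E + F = 2 ⇒ (2E)/4 − E + (12 + x) = 2.
Multiply by 8: 2·(2E) − 4·(2E) + 8·(12 + x) = 16, i.e. 96 + 8x − 2·(60 + 3x) = 16.
Collecting terms: 2x − 24 = 16, so 2x = 40, so x = 20.
Then 2E = 60 + 3·20 = 120, so E = 60, V = 2E/4 = 30, F = 12 + 20 = 32.

30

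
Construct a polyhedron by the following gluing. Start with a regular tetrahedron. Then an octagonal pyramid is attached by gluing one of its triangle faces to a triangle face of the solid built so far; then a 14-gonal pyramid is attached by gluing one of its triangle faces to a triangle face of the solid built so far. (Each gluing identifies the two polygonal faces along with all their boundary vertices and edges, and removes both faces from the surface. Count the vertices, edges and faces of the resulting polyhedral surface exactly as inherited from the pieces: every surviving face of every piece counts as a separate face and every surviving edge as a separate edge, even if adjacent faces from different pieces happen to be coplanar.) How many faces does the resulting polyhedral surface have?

24

A regular tetrahedron: V=4, E=6, F=4.
Attach an octagonal pyramid (V=9, E=16, F=9) along a 3-gon: merge 3 vertices and 3 edges, delete both glued faces → V=10, E=19, F=11.
Attach a 14-gonal pyramid (V=15, E=28, F=15) along a 3-gon: merge 3 vertices and 3 edges, delete both glued faces → V=22, E=44, F=24.
Check: V − E + F = 22 − 44 + 24 = 2.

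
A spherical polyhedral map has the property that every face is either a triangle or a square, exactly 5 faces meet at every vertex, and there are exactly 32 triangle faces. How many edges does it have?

60

Let x be the number of squares; then F = 32 + x.
Edge–face incidences: 2E = 3·32 + 4·x = 96 + 4x.
Every vertex has degree 5, so 5V = 2E.
Euler: V − E + F = 2 ⇒ (2E)/5 − E + (32 + x) = 2.
Multiply by 10: 2·(2E) − 5·(2E) + 10·(32 + x) = 20, i.e. 320 + 10x − 3·(96 + 4x) = 20.
Collecting terms: −2x + 32 = 20, so −2x = −12, so x = 6.
Then 2E = 96 + 4·6 = 120, so E = 60, V = 2E/5 = 24, F = 32 + 6 = 38.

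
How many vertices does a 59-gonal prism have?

118

A prism on an n-gon has two n-gon bases and n rectangular sides: V = 2·59 = 118, E = 3·59 = 177, F = 59 + 2 = 61.
Check: V − E + F = 118 − 177 + 61 = 2.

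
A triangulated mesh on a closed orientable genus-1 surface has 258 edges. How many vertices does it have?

χ = 2 − 2·1 = 0, and every face is a triangle so 3F = 2E.
F = 2E/3 = 172. Then V = 0 + E − F = 0 + 258 − 172 = 86.

86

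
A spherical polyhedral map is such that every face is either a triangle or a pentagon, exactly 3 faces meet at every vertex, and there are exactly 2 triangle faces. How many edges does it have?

Let x be the number of pentagons; then F = 2 + x.
Edge–face incidences: 2E = 3·2 + 5·x = 6 + 5x.
Every vertex has degree 3, so 3V = 2E.
Euler: V − E + F = 2 ⇒ (2E)/3 − E + (2 + x) = 2.
Multiply by 6: 2·(2E) − 3·(2E) + 6·(2 + x) = 12, i.e. 12 + 6x − (6 + 5x) = 12.
Collecting terms: x + 6 = 12, so x = 6.
Then 2E = 6 + 5·6 = 36, so E = 18, V = 2E/3 = 12, F = 2 + 6 = 8.

18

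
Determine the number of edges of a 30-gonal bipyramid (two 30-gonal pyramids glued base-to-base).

A bipyramid over an n-gon has 2n triangular faces and n + 2 vertices: V = 30 + 2 = 32, E = 3·30 = 90, F = 2·30 = 60.

90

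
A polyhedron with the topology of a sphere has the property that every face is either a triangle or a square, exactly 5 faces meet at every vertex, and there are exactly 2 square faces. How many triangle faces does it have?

24

Let x be the number of triangles; then F = 2 + x.
Edge–face incidences: 2E = 4·2 + 3·x = 8 + 3x.
Every vertex has degree 5, so 5V = 2E.
Euler: V − E + F = 2 ⇒ (2E)/5 − E + (2 + x) = 2.
Multiply by 10: 2·(2E) − 5·(2E) + 10·(2 + x) = 20, i.e. 20 + 10x − 3·(8 + 3x) = 20.
Collecting terms: x − 4 = 20, so x = 24.
Then 2E = 8 + 3·24 = 80, so E = 40, V = 2E/5 = 16, F = 2 + 24 = 26.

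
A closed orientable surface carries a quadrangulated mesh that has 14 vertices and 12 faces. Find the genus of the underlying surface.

0

Every face is a square, so 2E = 4·12 = 48, giving E = 24.
χ = V − E + F = 14 − 24 + 12 = 2.
For a closed orientable surface χ = 2 − 2g, so g = (2 − (2))/2 = 0.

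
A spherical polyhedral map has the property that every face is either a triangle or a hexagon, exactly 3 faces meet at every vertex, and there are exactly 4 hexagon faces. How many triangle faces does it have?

Let x be the number of triangles; then F = 4 + x.
Edge–face incidences: 2E = 6·4 + 3·x = 24 + 3x.
Every vertex has degree 3, so 3V = 2E.
Euler: V − E + F = 2 ⇒ (2E)/3 − E + (4 + x) = 2.
Multiply by 6: 2·(2E) − 3·(2E) + 6·(4 + x) = 12, i.e. 24 + 6x − (24 + 3x) = 12.
Collecting terms: 3x = 12, so x = 4.
Then 2E = 24 + 3·4 = 36, so E = 18, V = 2E/3 = 12, F = 4 + 4 = 8.

4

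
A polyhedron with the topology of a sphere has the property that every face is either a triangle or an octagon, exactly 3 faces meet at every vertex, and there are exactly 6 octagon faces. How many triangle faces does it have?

8

Let x be the number of triangles; then F = 6 + x.
Edge–face incidences: 2E = 8·6 + 3·x = 48 + 3x.
Every vertex has degree 3, so 3V = 2E.
Euler: V − E + F = 2 ⇒ (2E)/3 − E + (6 + x) = 2.
Multiply by 6: 2·(2E) − 3·(2E) + 6·(6 + x) = 12, i.e. 36 + 6x − (48 + 3x) = 12.
Collecting terms: 3x − 12 = 12, so 3x = 24, so x = 8.
Then 2E = 48 + 3·8 = 72, so E = 36, V = 2E/3 = 24, F = 6 + 8 = 14.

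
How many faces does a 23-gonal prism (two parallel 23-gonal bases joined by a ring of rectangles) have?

25

A prism on an n-gon has two n-gon bases and n rectangular sides: V = 2·23 = 46, E = 3·23 = 69, F = 23 + 2 = 25.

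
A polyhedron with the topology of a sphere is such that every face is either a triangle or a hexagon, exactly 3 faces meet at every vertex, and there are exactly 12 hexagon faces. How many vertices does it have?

Let x be the number of triangles; then F = 12 + x.
Edge–face incidences: 2E = 6·12 + 3·x = 72 + 3x.
Every vertex has degree 3, so 3V = 2E.
Euler: V − E + F = 2 ⇒ (2E)/3 − E + (12 + x) = 2.
Multiply by 6: 2·(2E) − 3·(2E) + 6·(12 + x) = 12, i.e. 72 + 6x − (72 + 3x) = 12.
Collecting terms: 3x = 12, so x = 4.
Then 2E = 72 + 3·4 = 84, so E = 42, V = 2E/3 = 28, F = 12 + 4 = 16.

28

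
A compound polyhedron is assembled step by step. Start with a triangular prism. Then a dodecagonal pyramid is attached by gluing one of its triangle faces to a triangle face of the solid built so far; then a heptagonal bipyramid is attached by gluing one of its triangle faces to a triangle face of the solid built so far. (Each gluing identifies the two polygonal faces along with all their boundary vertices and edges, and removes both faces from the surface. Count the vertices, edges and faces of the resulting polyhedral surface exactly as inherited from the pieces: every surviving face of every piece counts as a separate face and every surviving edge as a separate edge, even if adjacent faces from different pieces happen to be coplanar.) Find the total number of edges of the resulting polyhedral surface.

48

A triangular prism: V=6, E=9, F=5.
Attach a dodecagonal pyramid (V=13, E=24, F=13) along a 3-gon: merge 3 vertices and 3 edges, delete both glued faces → V=16, E=30, F=16.
Attach a heptagonal bipyramid (V=9, E=21, F=14) along a 3-gon: merge 3 vertices and 3 edges, delete both glued faces → V=22, E=48, F=28.
Check: V − E + F = 22 − 48 + 28 = 2.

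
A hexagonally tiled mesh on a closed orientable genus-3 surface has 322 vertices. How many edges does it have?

χ = 2 − 2·3 = -4, and every face is a hexagon so 6F = 2E.
V − E + F = -4 with E = 6F/2 gives 322 − (6/2 − 1)·F = -4, so F = 163 and E = 489.

489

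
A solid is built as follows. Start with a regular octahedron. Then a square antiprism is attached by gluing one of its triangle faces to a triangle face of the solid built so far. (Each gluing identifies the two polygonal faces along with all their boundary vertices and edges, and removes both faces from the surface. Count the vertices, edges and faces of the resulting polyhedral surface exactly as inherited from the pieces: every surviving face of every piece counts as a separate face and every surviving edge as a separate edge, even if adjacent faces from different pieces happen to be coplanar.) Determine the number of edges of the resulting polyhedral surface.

A regular octahedron: V=6, E=12, F=8.
Attach a square antiprism (V=8, E=16, F=10) along a 3-gon: merge 3 vertices and 3 edges, delete both glued faces → V=11, E=25, F=16.
Check: V − E + F = 11 − 25 + 16 = 2.

25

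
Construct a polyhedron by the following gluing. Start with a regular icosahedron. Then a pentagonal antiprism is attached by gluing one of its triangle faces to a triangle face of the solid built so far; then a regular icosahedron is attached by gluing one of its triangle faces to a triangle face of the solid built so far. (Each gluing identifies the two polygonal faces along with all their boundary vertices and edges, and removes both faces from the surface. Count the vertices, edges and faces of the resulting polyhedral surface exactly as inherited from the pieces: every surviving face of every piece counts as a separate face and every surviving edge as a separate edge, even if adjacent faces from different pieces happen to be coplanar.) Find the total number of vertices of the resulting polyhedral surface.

A regular icosahedron: V=12, E=30, F=20.
Attach a pentagonal antiprism (V=10, E=20, F=12) along a 3-gon: merge 3 vertices and 3 edges, delete both glued faces → V=19, E=47, F=30.
Attach a regular icosahedron (V=12, E=30, F=20) along a 3-gon: merge 3 vertices and 3 edges, delete both glued faces → V=28, E=74, F=48.
Check: V − E + F = 28 − 74 + 48 = 2.

28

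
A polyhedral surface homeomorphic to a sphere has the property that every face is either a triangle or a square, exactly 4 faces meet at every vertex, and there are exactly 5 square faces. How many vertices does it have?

Let x be the number of triangles; then F = 5 + x.
Edge–face incidences: 2E = 4·5 + 3·x = 20 + 3x.
Every vertex has degree 4, so 4V = 2E.
Euler: V − E + F = 2 ⇒ (2E)/4 − E + (5 + x) = 2.
Multiply by 8: 2·(2E) − 4·(2E) + 8·(5 + x) = 16, i.e. 40 + 8x − 2·(20 + 3x) = 16.
Collecting terms: 2x = 16, so x = 8.
Then 2E = 20 + 3·8 = 44, so E = 22, V = 2E/4 = 11, F = 5 + 8 = 13.

11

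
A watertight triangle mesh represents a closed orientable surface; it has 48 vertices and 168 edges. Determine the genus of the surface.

5

Every face is a triangle and each edge borders two faces, so 3F = 2·168, giving F = 112.
χ = V − E + F = 48 − 168 + 112 = -8.
For a closed orientable surface χ = 2 − 2g, so g = (2 − (-8))/2 = 5.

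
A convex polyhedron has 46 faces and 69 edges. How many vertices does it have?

Here V − E + F = 2.
V = 2 + E − F = 2 + 69 − 46 = 25.

25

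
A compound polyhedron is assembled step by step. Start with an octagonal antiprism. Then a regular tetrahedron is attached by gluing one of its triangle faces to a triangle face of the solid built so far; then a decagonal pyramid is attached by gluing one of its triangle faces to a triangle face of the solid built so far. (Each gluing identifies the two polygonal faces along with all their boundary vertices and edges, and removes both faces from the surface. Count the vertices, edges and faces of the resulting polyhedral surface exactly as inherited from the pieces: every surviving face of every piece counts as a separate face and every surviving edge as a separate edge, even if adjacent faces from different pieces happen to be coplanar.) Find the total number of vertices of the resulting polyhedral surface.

An octagonal antiprism: V=16, E=32, F=18.
Attach a regular tetrahedron (V=4, E=6, F=4) along a 3-gon: merge 3 vertices and 3 edges, delete both glued faces → V=17, E=35, F=20.
Attach a decagonal pyramid (V=11, E=20, F=11) along a 3-gon: merge 3 vertices and 3 edges, delete both glued faces → V=25, E=52, F=29.
Check: V − E + F = 25 − 52 + 29 = 2.

25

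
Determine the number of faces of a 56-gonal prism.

A prism on an n-gon has two n-gon bases and n rectangular sides: V = 2·56 = 112, E = 3·56 = 168, F = 56 + 2 = 58.

58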